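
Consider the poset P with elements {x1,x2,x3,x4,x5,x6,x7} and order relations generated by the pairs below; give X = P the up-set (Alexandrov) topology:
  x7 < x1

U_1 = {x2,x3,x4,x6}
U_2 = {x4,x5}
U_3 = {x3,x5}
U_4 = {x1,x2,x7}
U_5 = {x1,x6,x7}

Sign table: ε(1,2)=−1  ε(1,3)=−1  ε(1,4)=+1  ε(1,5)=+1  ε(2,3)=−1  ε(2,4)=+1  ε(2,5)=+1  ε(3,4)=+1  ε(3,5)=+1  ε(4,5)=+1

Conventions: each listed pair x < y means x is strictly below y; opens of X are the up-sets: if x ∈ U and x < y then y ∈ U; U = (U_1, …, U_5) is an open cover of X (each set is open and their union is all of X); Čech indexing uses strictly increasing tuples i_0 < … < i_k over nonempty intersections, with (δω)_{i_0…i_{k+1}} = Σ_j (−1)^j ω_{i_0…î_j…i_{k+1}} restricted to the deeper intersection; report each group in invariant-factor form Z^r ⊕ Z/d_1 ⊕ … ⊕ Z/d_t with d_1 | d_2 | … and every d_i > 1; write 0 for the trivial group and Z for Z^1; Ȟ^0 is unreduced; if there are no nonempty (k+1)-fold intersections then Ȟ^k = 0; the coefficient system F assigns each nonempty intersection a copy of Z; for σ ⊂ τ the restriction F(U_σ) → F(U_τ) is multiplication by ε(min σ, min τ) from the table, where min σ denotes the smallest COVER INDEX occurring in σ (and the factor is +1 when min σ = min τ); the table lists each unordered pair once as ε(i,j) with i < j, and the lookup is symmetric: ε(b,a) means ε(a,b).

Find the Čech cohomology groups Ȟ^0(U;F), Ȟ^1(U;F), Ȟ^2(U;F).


intersection data:
  U12={x4} U13={x3} U14={x2} U15={x6} U23={x5} U45={x1,x7}
C dims 5,6; δ0: rk 5, SNF 1^4·2
Ȟ^0 = (5 − 5) − 0 = 0, so Ȟ^0 ≅ 0
Ȟ^1 = (6 − 0) − 5 = 1 plus torsion [2], so Ȟ^1 ≅ Z ⊕ Z/2
Ȟ^2 = (0 − 0) − 0 = 0, so Ȟ^2 ≅ 0

Ȟ^0 ≅ 0, Ȟ^1 ≅ Z ⊕ Z/2 and Ȟ^2 ≅ 0


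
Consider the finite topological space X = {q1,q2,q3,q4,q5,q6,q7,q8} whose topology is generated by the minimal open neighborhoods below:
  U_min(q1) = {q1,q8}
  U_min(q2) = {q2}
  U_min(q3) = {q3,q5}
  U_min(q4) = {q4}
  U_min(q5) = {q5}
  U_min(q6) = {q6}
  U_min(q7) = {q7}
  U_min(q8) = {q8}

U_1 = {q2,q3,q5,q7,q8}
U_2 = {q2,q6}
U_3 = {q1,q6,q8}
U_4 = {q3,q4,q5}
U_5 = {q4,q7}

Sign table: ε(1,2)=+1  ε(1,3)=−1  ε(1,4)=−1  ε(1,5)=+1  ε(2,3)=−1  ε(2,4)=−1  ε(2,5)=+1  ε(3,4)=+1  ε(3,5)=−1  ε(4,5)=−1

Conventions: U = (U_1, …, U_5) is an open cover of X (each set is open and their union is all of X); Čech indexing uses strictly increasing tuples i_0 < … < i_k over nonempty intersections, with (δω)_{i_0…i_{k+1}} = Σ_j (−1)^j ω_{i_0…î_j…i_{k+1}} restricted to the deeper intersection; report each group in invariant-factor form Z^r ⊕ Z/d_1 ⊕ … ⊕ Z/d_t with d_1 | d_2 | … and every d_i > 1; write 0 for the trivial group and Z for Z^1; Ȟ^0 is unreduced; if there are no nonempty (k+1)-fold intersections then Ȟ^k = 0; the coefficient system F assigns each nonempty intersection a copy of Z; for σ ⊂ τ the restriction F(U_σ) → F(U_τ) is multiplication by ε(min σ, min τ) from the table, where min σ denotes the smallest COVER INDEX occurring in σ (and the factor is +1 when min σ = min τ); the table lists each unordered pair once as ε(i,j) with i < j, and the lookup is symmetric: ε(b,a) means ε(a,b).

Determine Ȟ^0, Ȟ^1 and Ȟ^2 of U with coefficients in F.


cover nerve:
  U12={q2} U13={q8} U14={q3,q5} U15={q7} U23={q6} U45={q4}
C dims 5,6; δ0: rk 4, SNF 1^4
Ȟ^0: (5−4)−0=1 ⇒ Z
Ȟ^1: (6−0)−4=2 ⇒ Z^2
Ȟ^2: (0−0)−0=0 ⇒ 0

Ȟ^0 ≅ Z, Ȟ^1 ≅ Z^2 and Ȟ^2 ≅ 0


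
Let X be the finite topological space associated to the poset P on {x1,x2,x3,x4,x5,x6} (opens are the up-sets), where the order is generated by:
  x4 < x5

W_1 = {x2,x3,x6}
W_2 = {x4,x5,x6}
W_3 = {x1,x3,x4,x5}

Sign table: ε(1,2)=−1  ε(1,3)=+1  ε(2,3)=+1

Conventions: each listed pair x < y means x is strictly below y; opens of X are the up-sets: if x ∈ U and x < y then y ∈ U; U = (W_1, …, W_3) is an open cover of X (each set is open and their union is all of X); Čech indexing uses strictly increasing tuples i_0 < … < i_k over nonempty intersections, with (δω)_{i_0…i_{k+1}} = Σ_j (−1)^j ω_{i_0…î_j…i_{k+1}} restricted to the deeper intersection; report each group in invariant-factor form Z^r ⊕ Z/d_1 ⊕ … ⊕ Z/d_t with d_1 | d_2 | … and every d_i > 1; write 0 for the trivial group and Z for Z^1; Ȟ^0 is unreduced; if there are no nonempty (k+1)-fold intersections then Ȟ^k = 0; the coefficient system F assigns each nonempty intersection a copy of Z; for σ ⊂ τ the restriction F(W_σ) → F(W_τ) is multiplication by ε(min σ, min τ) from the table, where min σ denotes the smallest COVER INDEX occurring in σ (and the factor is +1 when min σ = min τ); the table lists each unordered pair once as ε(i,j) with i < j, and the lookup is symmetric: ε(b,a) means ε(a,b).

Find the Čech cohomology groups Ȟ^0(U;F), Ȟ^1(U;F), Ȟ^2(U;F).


cover nerve:
  W12={x6} W13={x3} W23={x4,x5}
C dims 3,3; δ0: rk 3, SNF 1^2·2
Ȟ^0: (3−3)−0=0 ⇒ 0
Ȟ^1: (3−0)−3=0 plus torsion [2] ⇒ Z/2
Ȟ^2: (0−0)−0=0 ⇒ 0

Ȟ^0(U;F) ≅ 0,  Ȟ^1(U;F) ≅ Z/2,  Ȟ^2(U;F) ≅ 0


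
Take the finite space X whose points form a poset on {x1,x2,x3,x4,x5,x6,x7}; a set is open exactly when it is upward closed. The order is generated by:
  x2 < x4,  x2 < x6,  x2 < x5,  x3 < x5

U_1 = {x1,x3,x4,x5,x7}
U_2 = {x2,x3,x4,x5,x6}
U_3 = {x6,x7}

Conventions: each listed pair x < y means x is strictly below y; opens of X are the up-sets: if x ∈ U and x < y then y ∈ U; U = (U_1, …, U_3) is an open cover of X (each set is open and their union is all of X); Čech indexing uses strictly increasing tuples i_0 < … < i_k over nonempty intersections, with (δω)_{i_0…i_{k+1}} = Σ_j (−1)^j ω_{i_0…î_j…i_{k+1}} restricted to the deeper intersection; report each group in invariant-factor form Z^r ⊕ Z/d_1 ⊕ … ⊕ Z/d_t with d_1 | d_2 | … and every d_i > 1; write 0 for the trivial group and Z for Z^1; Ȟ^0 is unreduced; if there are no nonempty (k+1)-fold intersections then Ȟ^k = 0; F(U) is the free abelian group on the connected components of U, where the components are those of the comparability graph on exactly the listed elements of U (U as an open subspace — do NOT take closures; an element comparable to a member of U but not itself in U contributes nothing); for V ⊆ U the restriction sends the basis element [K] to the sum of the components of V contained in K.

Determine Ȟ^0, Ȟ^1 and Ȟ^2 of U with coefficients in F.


Ȟ^0 = Z^3, Ȟ^1 = 0, Ȟ^2 = 0

nonempty intersections:
  U12={x3,x4,x5} U13={x7} U23={x6}
components per intersection:
  U1: {x1} {x3,x5} {x4} {x7}
  U2: {x2,x3,x4,x5,x6}
  U3: {x6} {x7}
  U12: {x3,x5} {x4}
  U13: {x7}
  U23: {x6}
C dims 7,4; δ0: rk 4, SNF 1^4
Ȟ^0: (7−4)−0=3 ⇒ Z^3
Ȟ^1: (4−0)−4=0 ⇒ 0
Ȟ^2: (0−0)−0=0 ⇒ 0


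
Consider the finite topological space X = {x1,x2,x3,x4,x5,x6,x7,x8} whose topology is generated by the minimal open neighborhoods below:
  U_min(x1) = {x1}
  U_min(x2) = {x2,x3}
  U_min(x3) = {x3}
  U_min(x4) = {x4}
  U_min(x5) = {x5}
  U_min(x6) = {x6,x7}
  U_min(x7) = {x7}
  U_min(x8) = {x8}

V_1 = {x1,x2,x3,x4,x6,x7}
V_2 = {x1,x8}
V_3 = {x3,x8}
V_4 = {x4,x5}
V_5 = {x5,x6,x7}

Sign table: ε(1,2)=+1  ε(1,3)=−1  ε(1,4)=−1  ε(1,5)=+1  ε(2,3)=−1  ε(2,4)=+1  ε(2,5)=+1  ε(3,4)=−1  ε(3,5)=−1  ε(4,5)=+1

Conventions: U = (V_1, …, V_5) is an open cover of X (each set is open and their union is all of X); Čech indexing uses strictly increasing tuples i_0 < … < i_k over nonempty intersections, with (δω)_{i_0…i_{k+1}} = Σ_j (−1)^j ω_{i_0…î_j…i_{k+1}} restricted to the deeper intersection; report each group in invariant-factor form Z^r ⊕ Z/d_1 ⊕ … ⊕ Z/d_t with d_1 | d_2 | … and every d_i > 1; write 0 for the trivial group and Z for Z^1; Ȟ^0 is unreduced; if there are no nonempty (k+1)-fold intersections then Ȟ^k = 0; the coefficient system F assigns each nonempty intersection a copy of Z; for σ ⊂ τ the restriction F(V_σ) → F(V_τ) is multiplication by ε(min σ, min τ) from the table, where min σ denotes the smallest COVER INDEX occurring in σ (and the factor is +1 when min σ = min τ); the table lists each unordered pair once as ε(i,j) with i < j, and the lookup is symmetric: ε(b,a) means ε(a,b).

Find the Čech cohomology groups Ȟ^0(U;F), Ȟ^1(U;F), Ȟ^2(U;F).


Ȟ^0 = 0, Ȟ^1 = Z ⊕ Z/2 and Ȟ^2 = 0

nonempty overlaps:
  V12={x1} V13={x3} V14={x4} V15={x6,x7} V23={x8} V45={x5}
C dims 5,6; δ0: rk 5, SNF 1^4·2
degree 0: 5−5−0 = 0 → Ȟ^0 ≅ 0
degree 1: 6−0−5 = 1 plus torsion [2] → Ȟ^1 ≅ Z ⊕ Z/2
degree 2: 0−0−0 = 0 → Ȟ^2 ≅ 0


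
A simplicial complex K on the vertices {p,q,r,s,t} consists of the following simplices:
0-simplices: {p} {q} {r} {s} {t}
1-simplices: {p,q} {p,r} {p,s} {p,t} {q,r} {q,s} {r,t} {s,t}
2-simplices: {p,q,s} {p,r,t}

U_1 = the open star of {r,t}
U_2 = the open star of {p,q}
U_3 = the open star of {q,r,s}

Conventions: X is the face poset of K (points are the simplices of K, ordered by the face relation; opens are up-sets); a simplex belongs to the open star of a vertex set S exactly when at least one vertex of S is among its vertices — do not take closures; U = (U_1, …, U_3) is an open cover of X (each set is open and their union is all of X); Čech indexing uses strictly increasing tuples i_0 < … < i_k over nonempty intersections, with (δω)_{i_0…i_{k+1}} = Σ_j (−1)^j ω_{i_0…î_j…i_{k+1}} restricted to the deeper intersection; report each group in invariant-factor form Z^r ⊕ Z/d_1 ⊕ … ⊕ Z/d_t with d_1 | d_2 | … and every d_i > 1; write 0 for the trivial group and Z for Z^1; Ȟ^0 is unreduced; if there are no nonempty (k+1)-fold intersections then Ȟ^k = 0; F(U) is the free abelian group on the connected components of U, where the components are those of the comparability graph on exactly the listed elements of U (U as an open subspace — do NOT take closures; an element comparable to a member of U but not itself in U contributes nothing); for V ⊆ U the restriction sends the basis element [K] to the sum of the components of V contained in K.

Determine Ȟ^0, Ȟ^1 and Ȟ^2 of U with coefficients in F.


nonempty intersections:
  U1={{r},{t},{p,r},{p,t},{q,r},{r,t},{s,t},{p,r,t}} U2={{p},{q},{p,q},{p,r},{p,s},{p,t},{q,r},{q,s},{p,q,s},{p,r,t}} U3={{q},{r},{s},{p,q},{p,r},{p,s},{q,r},{q,s},{r,t},{s,t},{p,q,s},{p,r,t}}
  U12={{p,r},{p,t},{q,r},{p,r,t}} U13={{r},{p,r},{q,r},{r,t},{s,t},{p,r,t}} U23={{q},{p,q},{p,r},{p,s},{q,r},{q,s},{p,q,s},{p,r,t}}
  U123={{p,r},{q,r},{p,r,t}}
components per intersection:
  U1: {{r},{t},{p,r},{p,t},{q,r},{r,t},{s,t},{p,r,t}}
  U2: {{p},{q},{p,q},{p,r},{p,s},{p,t},{q,r},{q,s},{p,q,s},{p,r,t}}
  U3: {{q},{r},{s},{p,q},{p,r},{p,s},{q,r},{q,s},{r,t},{s,t},{p,q,s},{p,r,t}}
  U12: {{p,r},{p,t},{p,r,t}} {{q,r}}
  U13: {{r},{p,r},{q,r},{r,t},{p,r,t}} {{s,t}}
  U23: {{q},{p,q},{p,s},{q,r},{q,s},{p,q,s}} {{p,r},{p,r,t}}
  U123: {{p,r},{p,r,t}} {{q,r}}
C dims 3,6,2; δ0: rk 2, SNF 1^2; δ1: rk 2, SNF 1^2
Ȟ^0: (3−2)−0=1 ⇒ Z
Ȟ^1: (6−2)−2=2 ⇒ Z^2
Ȟ^2: (2−0)−2=0 ⇒ 0

Ȟ^0 = Z, Ȟ^1 = Z^2, Ȟ^2 = 0


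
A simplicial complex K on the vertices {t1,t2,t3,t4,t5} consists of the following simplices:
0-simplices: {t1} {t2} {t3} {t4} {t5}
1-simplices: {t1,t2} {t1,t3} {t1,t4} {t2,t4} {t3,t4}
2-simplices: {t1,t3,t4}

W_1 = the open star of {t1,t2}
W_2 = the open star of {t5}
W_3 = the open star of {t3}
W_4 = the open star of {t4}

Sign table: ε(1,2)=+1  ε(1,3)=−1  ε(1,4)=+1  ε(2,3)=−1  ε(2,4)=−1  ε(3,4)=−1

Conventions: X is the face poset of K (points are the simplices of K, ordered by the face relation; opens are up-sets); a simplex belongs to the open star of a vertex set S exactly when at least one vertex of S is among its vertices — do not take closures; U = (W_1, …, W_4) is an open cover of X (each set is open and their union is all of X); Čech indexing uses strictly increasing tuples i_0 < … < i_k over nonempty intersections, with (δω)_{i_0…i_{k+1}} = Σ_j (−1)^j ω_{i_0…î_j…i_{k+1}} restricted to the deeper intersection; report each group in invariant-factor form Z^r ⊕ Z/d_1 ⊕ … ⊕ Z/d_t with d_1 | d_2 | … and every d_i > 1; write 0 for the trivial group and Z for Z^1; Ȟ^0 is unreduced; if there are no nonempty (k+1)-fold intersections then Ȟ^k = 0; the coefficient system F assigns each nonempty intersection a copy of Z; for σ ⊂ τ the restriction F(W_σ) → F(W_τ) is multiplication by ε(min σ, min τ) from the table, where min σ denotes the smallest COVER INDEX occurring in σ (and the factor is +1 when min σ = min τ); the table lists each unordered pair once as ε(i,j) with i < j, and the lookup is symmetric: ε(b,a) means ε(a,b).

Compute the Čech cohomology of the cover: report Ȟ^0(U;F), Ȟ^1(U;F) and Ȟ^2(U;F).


nerve of the cover:
  W1={{t1},{t2},{t1,t2},{t1,t3},{t1,t4},{t2,t4},{t1,t3,t4}} W2={{t5}} W3={{t3},{t1,t3},{t3,t4},{t1,t3,t4}} W4={{t4},{t1,t4},{t2,t4},{t3,t4},{t1,t3,t4}}
  W13={{t1,t3},{t1,t3,t4}} W14={{t1,t4},{t2,t4},{t1,t3,t4}} W34={{t3,t4},{t1,t3,t4}}
  W134={{t1,t3,t4}}
C dims 4,3,1; δ0: rk 2, SNF 1^2; δ1: rk 1, SNF 1^1
Ȟ^0 = (4 − 2) − 0 = 2, so Ȟ^0 ≅ Z^2
Ȟ^1 = (3 − 1) − 2 = 0, so Ȟ^1 ≅ 0
Ȟ^2 = (1 − 0) − 1 = 0, so Ȟ^2 ≅ 0

Ȟ^0(U;F) ≅ Z^2,  Ȟ^1(U;F) ≅ 0,  Ȟ^2(U;F) ≅ 0


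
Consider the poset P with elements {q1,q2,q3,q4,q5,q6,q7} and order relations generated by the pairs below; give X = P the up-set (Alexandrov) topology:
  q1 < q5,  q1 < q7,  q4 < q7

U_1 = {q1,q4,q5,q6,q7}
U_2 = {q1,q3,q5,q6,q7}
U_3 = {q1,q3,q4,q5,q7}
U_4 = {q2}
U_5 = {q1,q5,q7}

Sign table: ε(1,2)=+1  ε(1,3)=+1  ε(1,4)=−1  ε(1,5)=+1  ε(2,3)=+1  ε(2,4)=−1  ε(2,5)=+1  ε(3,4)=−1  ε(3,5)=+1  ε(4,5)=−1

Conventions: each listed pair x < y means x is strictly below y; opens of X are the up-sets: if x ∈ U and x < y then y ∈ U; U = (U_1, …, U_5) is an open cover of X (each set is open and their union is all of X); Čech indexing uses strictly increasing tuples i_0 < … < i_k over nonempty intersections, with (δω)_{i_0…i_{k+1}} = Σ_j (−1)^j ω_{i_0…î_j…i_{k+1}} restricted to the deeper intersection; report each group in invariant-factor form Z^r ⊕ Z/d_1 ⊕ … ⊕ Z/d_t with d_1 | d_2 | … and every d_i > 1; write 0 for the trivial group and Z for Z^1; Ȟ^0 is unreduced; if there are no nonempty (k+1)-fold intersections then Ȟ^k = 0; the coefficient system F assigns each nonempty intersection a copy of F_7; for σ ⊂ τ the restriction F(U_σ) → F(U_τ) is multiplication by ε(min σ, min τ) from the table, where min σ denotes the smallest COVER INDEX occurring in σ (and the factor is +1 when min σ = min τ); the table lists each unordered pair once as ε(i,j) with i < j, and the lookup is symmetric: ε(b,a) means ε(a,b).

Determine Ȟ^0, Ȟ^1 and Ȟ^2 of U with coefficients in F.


intersection data:
  U12={q1,q5,q6,q7} U13={q1,q4,q5,q7} U15={q1,q5,q7} U23={q1,q3,q5,q7} U25={q1,q5,q7} U35={q1,q5,q7}
  U123={q1,q5,q7} U125={q1,q5,q7} U135={q1,q5,q7} U235={q1,q5,q7}
  U1235={q1,q5,q7}
C dims 5,6,4,1; δ0: rk_F7 3; δ1: rk_F7 3; δ2: rk_F7 1
Ȟ^0 = (5 − 3) − 0 = 2, so Ȟ^0 ≅ Z/7 ⊕ Z/7
Ȟ^1 = (6 − 3) − 3 = 0, so Ȟ^1 ≅ 0
Ȟ^2 = (4 − 1) − 3 = 0, so Ȟ^2 ≅ 0

Ȟ^0(U;F) ≅ Z/7 ⊕ Z/7; Ȟ^1(U;F) ≅ 0; Ȟ^2(U;F) ≅ 0


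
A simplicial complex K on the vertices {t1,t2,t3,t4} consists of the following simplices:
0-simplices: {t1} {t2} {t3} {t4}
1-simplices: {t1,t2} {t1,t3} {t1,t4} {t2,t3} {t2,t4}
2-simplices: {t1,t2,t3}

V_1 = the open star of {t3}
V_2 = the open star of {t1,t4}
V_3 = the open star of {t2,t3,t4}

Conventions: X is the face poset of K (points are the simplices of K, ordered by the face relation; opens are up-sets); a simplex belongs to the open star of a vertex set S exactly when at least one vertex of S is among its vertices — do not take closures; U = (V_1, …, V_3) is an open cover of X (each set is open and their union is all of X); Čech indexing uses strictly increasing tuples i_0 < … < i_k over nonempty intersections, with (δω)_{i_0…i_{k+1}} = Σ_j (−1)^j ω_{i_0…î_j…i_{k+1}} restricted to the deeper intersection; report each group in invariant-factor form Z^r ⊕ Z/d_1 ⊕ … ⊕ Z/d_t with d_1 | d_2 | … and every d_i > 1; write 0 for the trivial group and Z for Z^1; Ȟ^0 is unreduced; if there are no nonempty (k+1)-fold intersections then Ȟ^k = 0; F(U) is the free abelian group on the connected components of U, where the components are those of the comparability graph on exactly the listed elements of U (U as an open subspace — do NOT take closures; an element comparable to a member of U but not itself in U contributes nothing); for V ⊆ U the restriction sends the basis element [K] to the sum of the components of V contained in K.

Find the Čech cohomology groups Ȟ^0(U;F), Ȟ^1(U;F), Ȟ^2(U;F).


nonempty overlaps:
  V1={{t3},{t1,t3},{t2,t3},{t1,t2,t3}} V2={{t1},{t4},{t1,t2},{t1,t3},{t1,t4},{t2,t4},{t1,t2,t3}} V3={{t2},{t3},{t4},{t1,t2},{t1,t3},{t1,t4},{t2,t3},{t2,t4},{t1,t2,t3}}
  V12={{t1,t3},{t1,t2,t3}} V13={{t3},{t1,t3},{t2,t3},{t1,t2,t3}} V23={{t4},{t1,t2},{t1,t3},{t1,t4},{t2,t4},{t1,t2,t3}}
  V123={{t1,t3},{t1,t2,t3}}
components per intersection:
  V1: {{t3},{t1,t3},{t2,t3},{t1,t2,t3}}
  V2: {{t1},{t4},{t1,t2},{t1,t3},{t1,t4},{t2,t4},{t1,t2,t3}}
  V3: {{t2},{t3},{t4},{t1,t2},{t1,t3},{t1,t4},{t2,t3},{t2,t4},{t1,t2,t3}}
  V12: {{t1,t3},{t1,t2,t3}}
  V13: {{t3},{t1,t3},{t2,t3},{t1,t2,t3}}
  V23: {{t4},{t1,t4},{t2,t4}} {{t1,t2},{t1,t3},{t1,t2,t3}}
  V123: {{t1,t3},{t1,t2,t3}}
C dims 3,4,1; δ0: rk 2, SNF 1^2; δ1: rk 1, SNF 1^1
degree 0: 3−2−0 = 1 → Ȟ^0 ≅ Z
degree 1: 4−1−2 = 1 → Ȟ^1 ≅ Z
degree 2: 1−0−1 = 0 → Ȟ^2 ≅ 0

Ȟ^0(U;F) ≅ Z, Ȟ^1(U;F) ≅ Z and Ȟ^2(U;F) ≅ 0


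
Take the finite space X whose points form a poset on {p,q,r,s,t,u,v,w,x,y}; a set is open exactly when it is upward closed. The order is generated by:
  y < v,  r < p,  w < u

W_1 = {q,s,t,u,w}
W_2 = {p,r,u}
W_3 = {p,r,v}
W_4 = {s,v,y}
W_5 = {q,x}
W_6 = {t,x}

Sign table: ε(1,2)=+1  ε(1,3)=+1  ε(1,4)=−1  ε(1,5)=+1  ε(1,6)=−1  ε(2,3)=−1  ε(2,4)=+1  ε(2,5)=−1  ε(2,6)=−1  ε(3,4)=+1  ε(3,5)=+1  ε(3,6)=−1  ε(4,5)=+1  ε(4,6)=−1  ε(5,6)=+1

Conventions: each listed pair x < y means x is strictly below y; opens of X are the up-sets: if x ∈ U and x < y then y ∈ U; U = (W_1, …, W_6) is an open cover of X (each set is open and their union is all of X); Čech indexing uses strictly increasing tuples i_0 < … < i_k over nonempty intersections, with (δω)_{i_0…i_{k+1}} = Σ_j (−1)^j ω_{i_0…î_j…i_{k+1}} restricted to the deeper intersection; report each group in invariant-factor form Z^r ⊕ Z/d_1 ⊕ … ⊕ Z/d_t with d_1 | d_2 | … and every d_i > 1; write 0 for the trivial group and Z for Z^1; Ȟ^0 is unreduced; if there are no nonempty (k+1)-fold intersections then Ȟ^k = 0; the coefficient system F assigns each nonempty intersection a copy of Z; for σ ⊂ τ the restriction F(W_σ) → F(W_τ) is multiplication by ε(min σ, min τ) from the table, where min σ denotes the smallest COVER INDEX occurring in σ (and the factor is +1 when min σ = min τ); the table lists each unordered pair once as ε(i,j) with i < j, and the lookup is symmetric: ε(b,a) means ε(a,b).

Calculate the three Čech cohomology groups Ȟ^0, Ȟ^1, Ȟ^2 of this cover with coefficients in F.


Ȟ^0(U;F) ≅ 0, Ȟ^1(U;F) ≅ Z ⊕ Z/2, Ȟ^2(U;F) ≅ 0

nonempty overlaps:
  W12={u} W14={s} W15={q} W16={t} W23={p,r} W34={v} W56={x}
C dims 6,7; δ0: rk 6, SNF 1^5·2
degree 0: 6−6−0 = 0 → Ȟ^0 ≅ 0
degree 1: 7−0−6 = 1 plus torsion [2] → Ȟ^1 ≅ Z ⊕ Z/2
degree 2: 0−0−0 = 0 → Ȟ^2 ≅ 0


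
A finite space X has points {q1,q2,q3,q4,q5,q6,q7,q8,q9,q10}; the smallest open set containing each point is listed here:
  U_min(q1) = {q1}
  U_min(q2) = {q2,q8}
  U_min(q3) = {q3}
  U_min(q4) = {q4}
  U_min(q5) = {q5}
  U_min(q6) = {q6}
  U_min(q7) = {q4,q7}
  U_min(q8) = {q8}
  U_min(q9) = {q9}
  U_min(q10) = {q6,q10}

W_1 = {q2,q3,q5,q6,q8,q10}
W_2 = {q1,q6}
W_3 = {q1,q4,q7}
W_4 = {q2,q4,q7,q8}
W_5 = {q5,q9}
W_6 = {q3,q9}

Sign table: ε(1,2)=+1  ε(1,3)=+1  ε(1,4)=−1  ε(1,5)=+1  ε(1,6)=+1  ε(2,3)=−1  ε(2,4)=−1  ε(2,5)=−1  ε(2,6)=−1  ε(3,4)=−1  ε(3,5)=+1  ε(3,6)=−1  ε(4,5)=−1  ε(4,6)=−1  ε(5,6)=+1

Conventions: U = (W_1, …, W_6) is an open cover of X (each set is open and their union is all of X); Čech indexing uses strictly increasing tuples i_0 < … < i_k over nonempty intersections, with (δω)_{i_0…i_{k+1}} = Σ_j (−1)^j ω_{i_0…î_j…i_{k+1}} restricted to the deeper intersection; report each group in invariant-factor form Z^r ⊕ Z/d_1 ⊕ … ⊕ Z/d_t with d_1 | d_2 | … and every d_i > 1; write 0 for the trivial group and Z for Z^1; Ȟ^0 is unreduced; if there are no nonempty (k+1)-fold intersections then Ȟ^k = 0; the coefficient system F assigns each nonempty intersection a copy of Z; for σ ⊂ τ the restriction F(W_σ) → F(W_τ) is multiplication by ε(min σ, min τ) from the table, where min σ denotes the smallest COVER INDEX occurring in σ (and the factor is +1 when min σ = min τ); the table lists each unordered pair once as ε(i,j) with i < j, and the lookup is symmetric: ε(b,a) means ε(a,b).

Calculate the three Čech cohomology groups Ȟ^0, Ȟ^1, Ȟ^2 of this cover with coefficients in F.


cover nerve:
  W12={q6} W14={q2,q8} W15={q5} W16={q3} W23={q1} W34={q4,q7} W56={q9}
C dims 6,7; δ0: rk 6, SNF 1^5·2
Ȟ^0: (6−6)−0=0 ⇒ 0
Ȟ^1: (7−0)−6=1 plus torsion [2] ⇒ Z ⊕ Z/2
Ȟ^2: (0−0)−0=0 ⇒ 0

Ȟ^0 = 0, Ȟ^1 = Z ⊕ Z/2, Ȟ^2 = 0


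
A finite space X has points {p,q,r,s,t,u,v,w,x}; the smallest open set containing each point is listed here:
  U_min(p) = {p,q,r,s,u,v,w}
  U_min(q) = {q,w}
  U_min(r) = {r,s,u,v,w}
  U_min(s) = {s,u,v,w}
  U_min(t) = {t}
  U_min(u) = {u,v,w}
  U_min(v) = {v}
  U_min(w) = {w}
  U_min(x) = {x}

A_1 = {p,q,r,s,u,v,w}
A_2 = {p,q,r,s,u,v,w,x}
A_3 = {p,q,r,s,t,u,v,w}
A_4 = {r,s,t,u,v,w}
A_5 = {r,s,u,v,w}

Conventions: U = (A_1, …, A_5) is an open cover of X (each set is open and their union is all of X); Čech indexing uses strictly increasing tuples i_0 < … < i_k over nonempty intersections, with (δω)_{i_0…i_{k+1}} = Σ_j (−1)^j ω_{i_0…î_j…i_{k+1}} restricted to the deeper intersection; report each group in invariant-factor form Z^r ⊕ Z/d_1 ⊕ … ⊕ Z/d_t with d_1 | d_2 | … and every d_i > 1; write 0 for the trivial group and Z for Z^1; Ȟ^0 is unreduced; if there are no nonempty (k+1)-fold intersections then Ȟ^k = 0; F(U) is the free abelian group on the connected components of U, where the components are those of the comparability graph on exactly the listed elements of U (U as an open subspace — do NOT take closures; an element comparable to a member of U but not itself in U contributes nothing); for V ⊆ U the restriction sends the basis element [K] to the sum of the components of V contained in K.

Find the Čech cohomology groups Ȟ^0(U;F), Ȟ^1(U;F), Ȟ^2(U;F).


cover nerve:
  A12={p,q,r,s,u,v,w} A13={p,q,r,s,u,v,w} A14={r,s,u,v,w} A15={r,s,u,v,w} A23={p,q,r,s,u,v,w} A24={r,s,u,v,w} A25={r,s,u,v,w} A34={r,s,t,u,v,w} A35={r,s,u,v,w} A45={r,s,u,v,w}
  A123={p,q,r,s,u,v,w} A124={r,s,u,v,w} A125={r,s,u,v,w} A134={r,s,u,v,w} A135={r,s,u,v,w} A145={r,s,u,v,w} A234={r,s,u,v,w} A235={r,s,u,v,w} A245={r,s,u,v,w} A345={r,s,u,v,w}
  A1234={r,s,u,v,w} A1235={r,s,u,v,w} A1245={r,s,u,v,w} A1345={r,s,u,v,w} A2345={r,s,u,v,w}
  A12345={r,s,u,v,w}
components per intersection:
  A1: {p,q,r,s,u,v,w}
  A2: {p,q,r,s,u,v,w} {x}
  A3: {p,q,r,s,u,v,w} {t}
  A4: {r,s,u,v,w} {t}
  A5: {r,s,u,v,w}
  A12: {p,q,r,s,u,v,w}
  A13: {p,q,r,s,u,v,w}
  A14: {r,s,u,v,w}
  A15: {r,s,u,v,w}
  A23: {p,q,r,s,u,v,w}
  A24: {r,s,u,v,w}
  A25: {r,s,u,v,w}
  A34: {r,s,u,v,w} {t}
  A35: {r,s,u,v,w}
  A45: {r,s,u,v,w}
  A123: {p,q,r,s,u,v,w}
  A124: {r,s,u,v,w}
  A125: {r,s,u,v,w}
  A134: {r,s,u,v,w}
  A135: {r,s,u,v,w}
  A145: {r,s,u,v,w}
  A234: {r,s,u,v,w}
  A235: {r,s,u,v,w}
  A245: {r,s,u,v,w}
  A345: {r,s,u,v,w}
  A1234: {r,s,u,v,w}
  A1235: {r,s,u,v,w}
  A1245: {r,s,u,v,w}
  A1345: {r,s,u,v,w}
  A2345: {r,s,u,v,w}
  A12345: {r,s,u,v,w}
C dims 8,11,10,5; δ0: rk 5, SNF 1^5; δ1: rk 6, SNF 1^6; δ2: rk 4, SNF 1^4
Ȟ^0: (8−5)−0=3 ⇒ Z^3
Ȟ^1: (11−6)−5=0 ⇒ 0
Ȟ^2: (10−4)−6=0 ⇒ 0

Ȟ^0 ≅ Z^3, Ȟ^1 ≅ 0, Ȟ^2 ≅ 0


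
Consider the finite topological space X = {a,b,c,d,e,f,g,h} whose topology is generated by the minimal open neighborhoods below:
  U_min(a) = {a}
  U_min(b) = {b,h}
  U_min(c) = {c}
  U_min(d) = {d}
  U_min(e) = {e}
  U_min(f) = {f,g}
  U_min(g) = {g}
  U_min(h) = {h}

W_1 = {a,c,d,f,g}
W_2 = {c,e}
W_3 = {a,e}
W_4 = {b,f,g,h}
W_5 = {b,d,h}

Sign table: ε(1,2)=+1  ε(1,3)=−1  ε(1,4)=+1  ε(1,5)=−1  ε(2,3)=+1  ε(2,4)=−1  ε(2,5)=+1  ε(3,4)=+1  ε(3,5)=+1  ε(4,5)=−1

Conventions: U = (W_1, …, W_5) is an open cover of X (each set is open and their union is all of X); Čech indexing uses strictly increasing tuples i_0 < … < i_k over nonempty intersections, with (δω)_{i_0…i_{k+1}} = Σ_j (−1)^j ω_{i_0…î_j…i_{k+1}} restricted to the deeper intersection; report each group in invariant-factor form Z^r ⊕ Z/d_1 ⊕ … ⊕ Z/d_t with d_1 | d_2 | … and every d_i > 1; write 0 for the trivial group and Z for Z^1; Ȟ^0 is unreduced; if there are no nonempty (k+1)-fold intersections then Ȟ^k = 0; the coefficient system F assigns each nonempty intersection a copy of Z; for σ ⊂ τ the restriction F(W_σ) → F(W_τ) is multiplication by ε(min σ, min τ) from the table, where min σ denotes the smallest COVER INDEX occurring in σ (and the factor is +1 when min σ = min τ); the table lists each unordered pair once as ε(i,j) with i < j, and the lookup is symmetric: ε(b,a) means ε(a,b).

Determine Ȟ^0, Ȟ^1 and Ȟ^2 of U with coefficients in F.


Ȟ^0 = 0, Ȟ^1 = Z ⊕ Z/2, Ȟ^2 = 0

nonempty intersections:
  W12={c} W13={a} W14={f,g} W15={d} W23={e} W45={b,h}
C dims 5,6; δ0: rk 5, SNF 1^4·2
Ȟ^0: (5−5)−0=0 ⇒ 0
Ȟ^1: (6−0)−5=1 plus torsion [2] ⇒ Z ⊕ Z/2
Ȟ^2: (0−0)−0=0 ⇒ 0


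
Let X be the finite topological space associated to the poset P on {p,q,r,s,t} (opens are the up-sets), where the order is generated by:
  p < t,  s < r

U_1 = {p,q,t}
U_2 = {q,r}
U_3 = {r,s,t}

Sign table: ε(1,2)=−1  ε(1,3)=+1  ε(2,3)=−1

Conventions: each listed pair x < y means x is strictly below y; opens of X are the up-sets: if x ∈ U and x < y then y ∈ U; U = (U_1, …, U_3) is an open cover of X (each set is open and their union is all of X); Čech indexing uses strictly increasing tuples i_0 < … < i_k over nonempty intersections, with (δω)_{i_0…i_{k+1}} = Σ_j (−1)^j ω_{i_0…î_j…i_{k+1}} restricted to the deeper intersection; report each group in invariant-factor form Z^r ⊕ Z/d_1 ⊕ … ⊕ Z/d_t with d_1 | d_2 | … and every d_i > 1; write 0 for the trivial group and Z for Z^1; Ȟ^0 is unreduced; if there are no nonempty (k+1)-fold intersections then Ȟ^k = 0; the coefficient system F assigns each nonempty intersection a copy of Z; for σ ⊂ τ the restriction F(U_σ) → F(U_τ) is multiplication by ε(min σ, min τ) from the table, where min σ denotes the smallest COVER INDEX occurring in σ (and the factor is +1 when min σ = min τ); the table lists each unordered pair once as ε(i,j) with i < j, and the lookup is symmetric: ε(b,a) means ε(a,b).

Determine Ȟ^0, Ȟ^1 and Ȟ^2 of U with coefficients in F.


Ȟ^0 ≅ Z; Ȟ^1 ≅ Z; Ȟ^2 ≅ 0

nonempty overlaps:
  U12={q} U13={t} U23={r}
C dims 3,3; δ0: rk 2, SNF 1^2
degree 0: 3−2−0 = 1 → Ȟ^0 ≅ Z
degree 1: 3−0−2 = 1 → Ȟ^1 ≅ Z
degree 2: 0−0−0 = 0 → Ȟ^2 ≅ 0


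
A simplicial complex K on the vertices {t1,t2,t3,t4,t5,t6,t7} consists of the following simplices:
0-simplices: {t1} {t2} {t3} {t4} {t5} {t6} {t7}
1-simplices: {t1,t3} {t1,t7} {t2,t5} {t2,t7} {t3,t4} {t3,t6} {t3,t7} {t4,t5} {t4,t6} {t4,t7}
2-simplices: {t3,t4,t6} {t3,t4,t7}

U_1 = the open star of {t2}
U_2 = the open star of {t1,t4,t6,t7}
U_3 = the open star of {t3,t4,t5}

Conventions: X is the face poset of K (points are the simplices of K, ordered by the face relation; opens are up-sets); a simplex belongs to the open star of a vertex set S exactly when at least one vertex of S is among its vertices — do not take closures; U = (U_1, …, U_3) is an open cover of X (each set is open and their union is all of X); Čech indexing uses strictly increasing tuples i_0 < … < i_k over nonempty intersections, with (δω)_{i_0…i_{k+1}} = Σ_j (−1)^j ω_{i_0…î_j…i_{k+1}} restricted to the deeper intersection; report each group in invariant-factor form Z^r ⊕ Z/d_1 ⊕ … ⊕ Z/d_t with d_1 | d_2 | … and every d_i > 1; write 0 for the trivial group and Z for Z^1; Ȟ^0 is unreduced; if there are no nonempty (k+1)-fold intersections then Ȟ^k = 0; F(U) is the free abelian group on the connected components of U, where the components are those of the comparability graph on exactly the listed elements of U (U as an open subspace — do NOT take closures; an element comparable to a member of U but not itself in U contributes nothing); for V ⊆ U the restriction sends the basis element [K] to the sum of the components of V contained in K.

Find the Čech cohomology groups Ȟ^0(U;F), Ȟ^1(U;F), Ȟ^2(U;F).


Ȟ^0 ≅ Z; Ȟ^1 ≅ Z^2; Ȟ^2 ≅ 0

intersection data:
  U1={{t2},{t2,t5},{t2,t7}} U2={{t1},{t4},{t6},{t7},{t1,t3},{t1,t7},{t2,t7},{t3,t4},{t3,t6},{t3,t7},{t4,t5},{t4,t6},{t4,t7},{t3,t4,t6},{t3,t4,t7}} U3={{t3},{t4},{t5},{t1,t3},{t2,t5},{t3,t4},{t3,t6},{t3,t7},{t4,t5},{t4,t6},{t4,t7},{t3,t4,t6},{t3,t4,t7}}
  U12={{t2,t7}} U13={{t2,t5}} U23={{t4},{t1,t3},{t3,t4},{t3,t6},{t3,t7},{t4,t5},{t4,t6},{t4,t7},{t3,t4,t6},{t3,t4,t7}}
components per intersection:
  U1: {{t2},{t2,t5},{t2,t7}}
  U2: {{t1},{t4},{t6},{t7},{t1,t3},{t1,t7},{t2,t7},{t3,t4},{t3,t6},{t3,t7},{t4,t5},{t4,t6},{t4,t7},{t3,t4,t6},{t3,t4,t7}}
  U3: {{t3},{t4},{t5},{t1,t3},{t2,t5},{t3,t4},{t3,t6},{t3,t7},{t4,t5},{t4,t6},{t4,t7},{t3,t4,t6},{t3,t4,t7}}
  U12: {{t2,t7}}
  U13: {{t2,t5}}
  U23: {{t4},{t3,t4},{t3,t6},{t3,t7},{t4,t5},{t4,t6},{t4,t7},{t3,t4,t6},{t3,t4,t7}} {{t1,t3}}
C dims 3,4; δ0: rk 2, SNF 1^2
Ȟ^0 = (3 − 2) − 0 = 1, so Ȟ^0 ≅ Z
Ȟ^1 = (4 − 0) − 2 = 2, so Ȟ^1 ≅ Z^2
Ȟ^2 = (0 − 0) − 0 = 0, so Ȟ^2 ≅ 0


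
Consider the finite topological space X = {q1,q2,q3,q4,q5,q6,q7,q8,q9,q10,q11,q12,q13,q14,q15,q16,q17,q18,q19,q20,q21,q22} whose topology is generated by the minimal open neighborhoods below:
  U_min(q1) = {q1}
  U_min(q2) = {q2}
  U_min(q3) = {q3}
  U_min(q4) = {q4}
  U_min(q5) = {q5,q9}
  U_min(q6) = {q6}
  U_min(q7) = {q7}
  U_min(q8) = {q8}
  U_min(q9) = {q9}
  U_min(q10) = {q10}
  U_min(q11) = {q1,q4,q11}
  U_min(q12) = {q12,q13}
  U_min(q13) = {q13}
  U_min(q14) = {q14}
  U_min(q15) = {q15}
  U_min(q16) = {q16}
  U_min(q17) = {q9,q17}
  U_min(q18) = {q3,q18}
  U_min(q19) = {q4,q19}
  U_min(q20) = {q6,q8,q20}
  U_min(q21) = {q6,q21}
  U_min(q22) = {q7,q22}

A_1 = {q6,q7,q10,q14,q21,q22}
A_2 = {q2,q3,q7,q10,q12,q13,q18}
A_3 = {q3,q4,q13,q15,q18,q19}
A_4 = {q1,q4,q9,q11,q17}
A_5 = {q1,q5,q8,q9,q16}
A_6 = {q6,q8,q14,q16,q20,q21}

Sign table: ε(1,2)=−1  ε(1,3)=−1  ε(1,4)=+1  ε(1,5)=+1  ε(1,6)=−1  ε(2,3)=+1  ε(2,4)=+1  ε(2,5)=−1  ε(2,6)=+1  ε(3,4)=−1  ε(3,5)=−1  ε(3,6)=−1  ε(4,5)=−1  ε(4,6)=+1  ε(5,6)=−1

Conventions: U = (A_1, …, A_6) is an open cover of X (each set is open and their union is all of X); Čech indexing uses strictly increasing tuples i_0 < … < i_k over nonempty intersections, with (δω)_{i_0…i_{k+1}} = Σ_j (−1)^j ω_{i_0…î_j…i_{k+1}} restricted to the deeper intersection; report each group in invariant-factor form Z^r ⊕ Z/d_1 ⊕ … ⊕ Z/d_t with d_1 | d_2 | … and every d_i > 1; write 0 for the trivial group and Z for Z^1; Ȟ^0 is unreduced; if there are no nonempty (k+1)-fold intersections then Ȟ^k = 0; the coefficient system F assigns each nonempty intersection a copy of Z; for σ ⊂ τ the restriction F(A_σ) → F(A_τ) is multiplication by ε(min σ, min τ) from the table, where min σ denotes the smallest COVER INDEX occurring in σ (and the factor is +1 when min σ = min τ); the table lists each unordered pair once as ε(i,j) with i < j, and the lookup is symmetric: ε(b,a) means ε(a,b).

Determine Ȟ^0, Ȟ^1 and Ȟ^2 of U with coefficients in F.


Ȟ^0 ≅ 0; Ȟ^1 ≅ Z/2; Ȟ^2 ≅ 0

intersection data:
  A12={q7,q10} A16={q6,q14,q21} A23={q3,q13,q18} A34={q4} A45={q1,q9} A56={q8,q16}
C dims 6,6; δ0: rk 6, SNF 1^5·2
Ȟ^0 = (6 − 6) − 0 = 0, so Ȟ^0 ≅ 0
Ȟ^1 = (6 − 0) − 6 = 0 plus torsion [2], so Ȟ^1 ≅ Z/2
Ȟ^2 = (0 − 0) − 0 = 0, so Ȟ^2 ≅ 0


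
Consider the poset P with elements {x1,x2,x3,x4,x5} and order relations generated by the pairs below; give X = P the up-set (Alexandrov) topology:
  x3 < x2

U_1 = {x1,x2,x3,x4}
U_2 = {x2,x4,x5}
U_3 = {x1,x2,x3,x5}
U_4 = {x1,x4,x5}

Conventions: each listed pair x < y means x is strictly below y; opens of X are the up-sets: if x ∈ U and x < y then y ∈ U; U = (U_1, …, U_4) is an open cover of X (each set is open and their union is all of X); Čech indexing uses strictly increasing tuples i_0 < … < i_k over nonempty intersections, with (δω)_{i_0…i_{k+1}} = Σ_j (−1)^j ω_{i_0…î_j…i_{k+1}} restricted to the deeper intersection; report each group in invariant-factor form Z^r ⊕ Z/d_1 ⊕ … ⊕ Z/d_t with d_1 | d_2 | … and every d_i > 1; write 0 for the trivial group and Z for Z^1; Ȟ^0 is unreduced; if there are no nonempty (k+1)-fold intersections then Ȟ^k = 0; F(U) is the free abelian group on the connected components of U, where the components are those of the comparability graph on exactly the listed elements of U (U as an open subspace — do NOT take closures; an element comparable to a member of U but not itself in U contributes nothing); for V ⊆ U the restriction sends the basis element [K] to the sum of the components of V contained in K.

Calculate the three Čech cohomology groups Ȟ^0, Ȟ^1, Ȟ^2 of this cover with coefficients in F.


nerve of the cover:
  U12={x2,x4} U13={x1,x2,x3} U14={x1,x4} U23={x2,x5} U24={x4,x5} U34={x1,x5}
  U123={x2} U124={x4} U134={x1} U234={x5}
components per intersection:
  U1: {x1} {x2,x3} {x4}
  U2: {x2} {x4} {x5}
  U3: {x1} {x2,x3} {x5}
  U4: {x1} {x4} {x5}
  U12: {x2} {x4}
  U13: {x1} {x2,x3}
  U14: {x1} {x4}
  U23: {x2} {x5}
  U24: {x4} {x5}
  U34: {x1} {x5}
  U123: {x2}
  U124: {x4}
  U134: {x1}
  U234: {x5}
C dims 12,12,4; δ0: rk 8, SNF 1^8; δ1: rk 4, SNF 1^4
Ȟ^0 = (12 − 8) − 0 = 4, so Ȟ^0 ≅ Z^4
Ȟ^1 = (12 − 4) − 8 = 0, so Ȟ^1 ≅ 0
Ȟ^2 = (4 − 0) − 4 = 0, so Ȟ^2 ≅ 0

Ȟ^0 = Z^4,  Ȟ^1 = 0,  Ȟ^2 = 0


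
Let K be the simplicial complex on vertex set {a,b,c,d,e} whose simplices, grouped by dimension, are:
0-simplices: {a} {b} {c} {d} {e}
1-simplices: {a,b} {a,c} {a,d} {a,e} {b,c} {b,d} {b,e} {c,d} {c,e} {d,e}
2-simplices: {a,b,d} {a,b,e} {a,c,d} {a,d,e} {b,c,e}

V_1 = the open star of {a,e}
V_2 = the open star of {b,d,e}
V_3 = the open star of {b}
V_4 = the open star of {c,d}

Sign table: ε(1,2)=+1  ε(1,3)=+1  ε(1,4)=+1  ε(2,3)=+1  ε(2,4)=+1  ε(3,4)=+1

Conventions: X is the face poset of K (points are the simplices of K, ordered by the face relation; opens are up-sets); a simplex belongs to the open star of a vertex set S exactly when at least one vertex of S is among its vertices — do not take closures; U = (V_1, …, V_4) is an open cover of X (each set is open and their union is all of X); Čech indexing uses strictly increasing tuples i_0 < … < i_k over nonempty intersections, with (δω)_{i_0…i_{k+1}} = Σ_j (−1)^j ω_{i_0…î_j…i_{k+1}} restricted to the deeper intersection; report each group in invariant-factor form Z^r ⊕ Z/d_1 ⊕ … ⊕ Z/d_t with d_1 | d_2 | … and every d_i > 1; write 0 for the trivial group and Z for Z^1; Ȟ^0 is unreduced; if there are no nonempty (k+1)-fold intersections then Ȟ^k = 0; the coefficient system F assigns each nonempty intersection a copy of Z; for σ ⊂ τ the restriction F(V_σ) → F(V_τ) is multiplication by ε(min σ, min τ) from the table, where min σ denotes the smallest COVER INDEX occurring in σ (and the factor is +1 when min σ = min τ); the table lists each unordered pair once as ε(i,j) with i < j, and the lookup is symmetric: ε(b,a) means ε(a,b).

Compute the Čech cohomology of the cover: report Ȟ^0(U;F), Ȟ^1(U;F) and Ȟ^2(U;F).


nerve simplices:
  V1={{a},{e},{a,b},{a,c},{a,d},{a,e},{b,e},{c,e},{d,e},{a,b,d},{a,b,e},{a,c,d},{a,d,e},{b,c,e}} V2={{b},{d},{e},{a,b},{a,d},{a,e},{b,c},{b,d},{b,e},{c,d},{c,e},{d,e},{a,b,d},{a,b,e},{a,c,d},{a,d,e},{b,c,e}} V3={{b},{a,b},{b,c},{b,d},{b,e},{a,b,d},{a,b,e},{b,c,e}} V4={{c},{d},{a,c},{a,d},{b,c},{b,d},{c,d},{c,e},{d,e},{a,b,d},{a,c,d},{a,d,e},{b,c,e}}
  V12={{e},{a,b},{a,d},{a,e},{b,e},{c,e},{d,e},{a,b,d},{a,b,e},{a,c,d},{a,d,e},{b,c,e}} V13={{a,b},{b,e},{a,b,d},{a,b,e},{b,c,e}} V14={{a,c},{a,d},{c,e},{d,e},{a,b,d},{a,c,d},{a,d,e},{b,c,e}} V23={{b},{a,b},{b,c},{b,d},{b,e},{a,b,d},{a,b,e},{b,c,e}} V24={{d},{a,d},{b,c},{b,d},{c,d},{c,e},{d,e},{a,b,d},{a,c,d},{a,d,e},{b,c,e}} V34={{b,c},{b,d},{a,b,d},{b,c,e}}
  V123={{a,b},{b,e},{a,b,d},{a,b,e},{b,c,e}} V124={{a,d},{c,e},{d,e},{a,b,d},{a,c,d},{a,d,e},{b,c,e}} V134={{a,b,d},{b,c,e}} V234={{b,c},{b,d},{a,b,d},{b,c,e}}
  V1234={{a,b,d},{b,c,e}}
C dims 4,6,4,1; δ0: rk 3, SNF 1^3; δ1: rk 3, SNF 1^3; δ2: rk 1, SNF 1^1
degree 0: 4−3−0 = 1 → Ȟ^0 ≅ Z
degree 1: 6−3−3 = 0 → Ȟ^1 ≅ 0
degree 2: 4−1−3 = 0 → Ȟ^2 ≅ 0

Ȟ^0 = Z, Ȟ^1 = 0, Ȟ^2 = 0


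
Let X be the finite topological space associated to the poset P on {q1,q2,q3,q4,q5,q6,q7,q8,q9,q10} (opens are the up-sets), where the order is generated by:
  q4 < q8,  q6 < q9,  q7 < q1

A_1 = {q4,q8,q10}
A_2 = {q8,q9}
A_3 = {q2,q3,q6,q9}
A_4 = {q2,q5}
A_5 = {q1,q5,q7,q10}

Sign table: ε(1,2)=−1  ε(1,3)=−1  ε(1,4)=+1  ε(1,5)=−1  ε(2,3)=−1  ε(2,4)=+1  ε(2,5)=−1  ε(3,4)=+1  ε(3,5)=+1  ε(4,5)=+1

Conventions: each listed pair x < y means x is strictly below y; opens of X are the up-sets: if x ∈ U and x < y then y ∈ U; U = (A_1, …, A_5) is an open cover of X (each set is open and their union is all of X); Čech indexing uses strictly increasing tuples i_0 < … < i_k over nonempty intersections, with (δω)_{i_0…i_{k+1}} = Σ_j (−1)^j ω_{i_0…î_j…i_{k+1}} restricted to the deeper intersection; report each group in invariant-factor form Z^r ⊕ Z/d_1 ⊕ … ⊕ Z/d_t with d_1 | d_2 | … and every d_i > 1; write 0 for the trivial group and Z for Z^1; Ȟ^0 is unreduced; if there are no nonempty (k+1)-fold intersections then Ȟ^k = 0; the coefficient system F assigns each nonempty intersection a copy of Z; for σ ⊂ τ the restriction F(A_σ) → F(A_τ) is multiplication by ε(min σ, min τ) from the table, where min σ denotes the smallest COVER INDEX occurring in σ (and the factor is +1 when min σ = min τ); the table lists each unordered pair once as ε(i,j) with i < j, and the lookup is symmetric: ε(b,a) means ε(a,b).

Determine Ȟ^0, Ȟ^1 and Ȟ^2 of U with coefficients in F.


Ȟ^0(U;F) ≅ 0,  Ȟ^1(U;F) ≅ Z/2,  Ȟ^2(U;F) ≅ 0

nerve of the cover:
  A12={q8} A15={q10} A23={q9} A34={q2} A45={q5}
C dims 5,5; δ0: rk 5, SNF 1^4·2
Ȟ^0 = (5 − 5) − 0 = 0, so Ȟ^0 ≅ 0
Ȟ^1 = (5 − 0) − 5 = 0 plus torsion [2], so Ȟ^1 ≅ Z/2
Ȟ^2 = (0 − 0) − 0 = 0, so Ȟ^2 ≅ 0


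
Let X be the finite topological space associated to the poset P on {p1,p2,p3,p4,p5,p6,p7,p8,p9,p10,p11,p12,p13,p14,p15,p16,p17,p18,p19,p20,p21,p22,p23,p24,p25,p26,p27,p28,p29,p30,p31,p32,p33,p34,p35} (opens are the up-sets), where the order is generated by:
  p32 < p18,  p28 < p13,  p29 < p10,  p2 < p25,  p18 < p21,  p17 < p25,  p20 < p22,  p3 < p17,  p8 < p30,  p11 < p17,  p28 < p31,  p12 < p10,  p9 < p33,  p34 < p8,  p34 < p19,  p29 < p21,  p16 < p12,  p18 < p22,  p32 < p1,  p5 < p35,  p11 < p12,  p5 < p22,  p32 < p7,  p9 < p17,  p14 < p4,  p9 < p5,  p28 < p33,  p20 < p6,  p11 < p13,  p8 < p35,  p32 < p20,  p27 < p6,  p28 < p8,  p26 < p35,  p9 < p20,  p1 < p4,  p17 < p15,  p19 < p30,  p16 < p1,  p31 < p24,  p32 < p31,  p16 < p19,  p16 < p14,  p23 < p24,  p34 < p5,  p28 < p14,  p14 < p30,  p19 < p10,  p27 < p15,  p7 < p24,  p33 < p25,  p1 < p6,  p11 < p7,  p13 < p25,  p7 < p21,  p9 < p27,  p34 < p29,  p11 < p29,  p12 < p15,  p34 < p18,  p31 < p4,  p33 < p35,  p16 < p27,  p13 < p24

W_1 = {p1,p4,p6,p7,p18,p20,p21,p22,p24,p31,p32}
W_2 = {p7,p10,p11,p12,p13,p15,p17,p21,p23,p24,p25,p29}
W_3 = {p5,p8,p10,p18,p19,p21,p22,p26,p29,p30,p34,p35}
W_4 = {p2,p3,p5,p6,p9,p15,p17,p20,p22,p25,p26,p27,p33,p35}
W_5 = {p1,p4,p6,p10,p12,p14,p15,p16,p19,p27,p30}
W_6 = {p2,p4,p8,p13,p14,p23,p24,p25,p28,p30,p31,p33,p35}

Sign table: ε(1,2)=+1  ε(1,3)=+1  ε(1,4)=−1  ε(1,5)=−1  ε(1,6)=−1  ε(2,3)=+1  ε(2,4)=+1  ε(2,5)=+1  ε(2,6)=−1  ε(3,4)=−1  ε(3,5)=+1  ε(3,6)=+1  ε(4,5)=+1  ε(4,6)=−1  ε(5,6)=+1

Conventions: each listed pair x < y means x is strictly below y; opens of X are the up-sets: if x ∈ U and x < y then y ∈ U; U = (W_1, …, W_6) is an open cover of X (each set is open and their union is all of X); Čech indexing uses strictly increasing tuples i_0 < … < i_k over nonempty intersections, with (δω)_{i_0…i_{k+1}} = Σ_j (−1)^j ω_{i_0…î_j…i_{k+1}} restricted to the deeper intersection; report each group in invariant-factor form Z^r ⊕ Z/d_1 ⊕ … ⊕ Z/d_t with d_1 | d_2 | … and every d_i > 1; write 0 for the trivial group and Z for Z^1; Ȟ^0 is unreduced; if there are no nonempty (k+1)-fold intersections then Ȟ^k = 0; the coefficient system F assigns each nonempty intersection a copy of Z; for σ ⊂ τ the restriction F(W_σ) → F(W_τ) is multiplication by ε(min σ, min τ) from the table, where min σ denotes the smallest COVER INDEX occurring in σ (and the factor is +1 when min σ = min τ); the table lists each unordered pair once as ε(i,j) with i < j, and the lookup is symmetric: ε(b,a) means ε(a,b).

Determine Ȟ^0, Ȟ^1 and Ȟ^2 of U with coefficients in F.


Ȟ^0(U;F) ≅ 0; Ȟ^1(U;F) ≅ Z/2; Ȟ^2(U;F) ≅ Z

intersection data:
  W12={p7,p21,p24} W13={p18,p21,p22} W14={p6,p20,p22} W15={p1,p4,p6} W16={p4,p24,p31} W23={p10,p21,p29} W24={p15,p17,p25} W25={p10,p12,p15} W26={p13,p23,p24,p25} W34={p5,p22,p26,p35} W35={p10,p19,p30} W36={p8,p30,p35} W45={p6,p15,p27} W46={p2,p25,p33,p35} W56={p4,p14,p30}
  W123={p21} W126={p24} W134={p22} W145={p6} W156={p4} W235={p10} W245={p15} W246={p25} W346={p35} W356={p30}
C dims 6,15,10; δ0: rk 6, SNF 1^5·2; δ1: rk 9, SNF 1^9
Ȟ^0 = (6 − 6) − 0 = 0, so Ȟ^0 ≅ 0
Ȟ^1 = (15 − 9) − 6 = 0 plus torsion [2], so Ȟ^1 ≅ Z/2
Ȟ^2 = (10 − 0) − 9 = 1, so Ȟ^2 ≅ Z
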